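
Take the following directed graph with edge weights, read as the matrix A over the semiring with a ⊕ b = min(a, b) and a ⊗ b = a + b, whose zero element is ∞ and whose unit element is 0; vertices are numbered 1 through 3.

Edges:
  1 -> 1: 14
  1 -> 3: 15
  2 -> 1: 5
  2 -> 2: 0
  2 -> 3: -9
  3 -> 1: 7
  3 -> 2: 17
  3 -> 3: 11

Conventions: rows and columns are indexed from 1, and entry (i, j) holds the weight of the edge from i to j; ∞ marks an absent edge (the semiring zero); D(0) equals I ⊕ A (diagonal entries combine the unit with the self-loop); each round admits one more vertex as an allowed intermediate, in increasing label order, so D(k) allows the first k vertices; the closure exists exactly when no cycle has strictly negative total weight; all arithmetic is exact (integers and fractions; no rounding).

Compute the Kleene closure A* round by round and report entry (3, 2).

D(0):
  [0, ∞, 15]
  [5, 0, -9]
  [7, 17, 0]
D(1):
  [0, ∞, 15]
  [5, 0, -9]
  [7, 17, 0]
D(2):
  [0, ∞, 15]
  [5, 0, -9]
  [7, 17, 0]
D(3):
  [0, 32, 15]
  [-2, 0, -9]
  [7, 17, 0]
Answer: A*[3][2] = 17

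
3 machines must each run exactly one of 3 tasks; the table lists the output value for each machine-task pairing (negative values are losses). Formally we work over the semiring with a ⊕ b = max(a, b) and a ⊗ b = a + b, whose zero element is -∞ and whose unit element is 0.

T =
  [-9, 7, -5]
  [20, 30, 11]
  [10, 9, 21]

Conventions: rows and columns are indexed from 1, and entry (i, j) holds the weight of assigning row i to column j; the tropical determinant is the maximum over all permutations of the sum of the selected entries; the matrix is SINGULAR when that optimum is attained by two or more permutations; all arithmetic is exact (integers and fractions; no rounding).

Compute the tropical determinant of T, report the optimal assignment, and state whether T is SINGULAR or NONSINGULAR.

σ = (1, 2, 3): (-9) + 30 + 21 = 42
σ = (1, 3, 2): (-9) + 11 + 9 = 11
σ = (2, 1, 3): 7 + 20 + 21 = 48
σ = (2, 3, 1): 7 + 11 + 10 = 28
σ = (3, 1, 2): (-5) + 20 + 9 = 24
σ = (3, 2, 1): (-5) + 30 + 10 = 35
Optimal value attained by: σ = (2, 1, 3).
Answer: det⊕(T) = 48; verdict: NONSINGULAR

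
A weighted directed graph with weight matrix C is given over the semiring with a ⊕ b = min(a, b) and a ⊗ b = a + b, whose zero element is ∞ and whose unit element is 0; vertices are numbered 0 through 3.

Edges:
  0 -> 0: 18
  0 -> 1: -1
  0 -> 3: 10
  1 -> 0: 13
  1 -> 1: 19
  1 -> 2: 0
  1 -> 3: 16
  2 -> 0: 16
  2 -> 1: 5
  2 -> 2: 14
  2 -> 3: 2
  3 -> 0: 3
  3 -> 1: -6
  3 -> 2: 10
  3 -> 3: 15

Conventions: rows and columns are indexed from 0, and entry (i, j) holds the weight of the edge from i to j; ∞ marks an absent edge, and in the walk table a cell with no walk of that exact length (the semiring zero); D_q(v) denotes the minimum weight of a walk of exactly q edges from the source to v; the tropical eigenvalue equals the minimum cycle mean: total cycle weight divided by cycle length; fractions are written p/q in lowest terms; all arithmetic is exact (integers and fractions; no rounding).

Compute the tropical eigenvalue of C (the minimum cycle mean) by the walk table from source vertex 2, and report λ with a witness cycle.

q=0: [∞, ∞, 0, ∞]
q=1: [16, 5, 14, 2]
q=2: [5, -4, 5, 16]
q=3: [9, 4, -4, 7]
q=4: [10, 1, 4, -2]
Optimal cycle mean attained by: cycle 1->2->3->1, total 0 + 2 + (-6), length 3.
Answer: λ = -4/3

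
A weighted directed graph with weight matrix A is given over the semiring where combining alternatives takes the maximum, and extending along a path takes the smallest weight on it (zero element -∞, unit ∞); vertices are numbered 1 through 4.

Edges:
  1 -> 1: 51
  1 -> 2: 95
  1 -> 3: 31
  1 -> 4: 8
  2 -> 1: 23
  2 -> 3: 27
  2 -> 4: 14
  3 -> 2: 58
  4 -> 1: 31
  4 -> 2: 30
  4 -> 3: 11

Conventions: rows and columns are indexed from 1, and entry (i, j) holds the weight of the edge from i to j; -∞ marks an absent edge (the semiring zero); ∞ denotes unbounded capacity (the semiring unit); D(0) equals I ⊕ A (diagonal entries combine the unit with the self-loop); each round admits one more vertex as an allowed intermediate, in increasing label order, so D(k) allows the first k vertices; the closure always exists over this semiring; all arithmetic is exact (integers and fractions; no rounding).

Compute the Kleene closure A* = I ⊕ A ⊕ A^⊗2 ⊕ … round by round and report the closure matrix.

D(0):
  [∞, 95, 31, 8]
  [23, ∞, 27, 14]
  [-∞, 58, ∞, -∞]
  [31, 30, 11, ∞]
D(1):
  [∞, 95, 31, 8]
  [23, ∞, 27, 14]
  [-∞, 58, ∞, -∞]
  [31, 31, 31, ∞]
D(2):
  [∞, 95, 31, 14]
  [23, ∞, 27, 14]
  [23, 58, ∞, 14]
  [31, 31, 31, ∞]
D(3):
  [∞, 95, 31, 14]
  [23, ∞, 27, 14]
  [23, 58, ∞, 14]
  [31, 31, 31, ∞]
D(4):
  [∞, 95, 31, 14]
  [23, ∞, 27, 14]
  [23, 58, ∞, 14]
  [31, 31, 31, ∞]
Answer: A* = [[∞, 95, 31, 14], [23, ∞, 27, 14], [23, 58, ∞, 14], [31, 31, 31, ∞]]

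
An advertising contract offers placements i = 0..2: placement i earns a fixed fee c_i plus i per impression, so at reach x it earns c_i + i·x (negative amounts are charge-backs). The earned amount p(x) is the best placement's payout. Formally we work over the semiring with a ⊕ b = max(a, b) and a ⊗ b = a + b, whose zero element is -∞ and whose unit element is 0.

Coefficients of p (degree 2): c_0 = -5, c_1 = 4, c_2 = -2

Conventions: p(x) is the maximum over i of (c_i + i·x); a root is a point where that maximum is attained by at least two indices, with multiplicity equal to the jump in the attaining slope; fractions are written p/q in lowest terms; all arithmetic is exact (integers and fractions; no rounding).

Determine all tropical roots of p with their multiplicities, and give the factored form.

hull edge (i=0, c=-5) to (i=1, c=4): slope 9, span 1
hull edge (i=1, c=4) to (i=2, c=-2): slope -6, span 1
Factored form: p(x) = -2 ⊗ (x ⊕ (-9)) ⊗ (x ⊕ 6)
Answer: roots = -9 (mult 1), 6 (mult 1)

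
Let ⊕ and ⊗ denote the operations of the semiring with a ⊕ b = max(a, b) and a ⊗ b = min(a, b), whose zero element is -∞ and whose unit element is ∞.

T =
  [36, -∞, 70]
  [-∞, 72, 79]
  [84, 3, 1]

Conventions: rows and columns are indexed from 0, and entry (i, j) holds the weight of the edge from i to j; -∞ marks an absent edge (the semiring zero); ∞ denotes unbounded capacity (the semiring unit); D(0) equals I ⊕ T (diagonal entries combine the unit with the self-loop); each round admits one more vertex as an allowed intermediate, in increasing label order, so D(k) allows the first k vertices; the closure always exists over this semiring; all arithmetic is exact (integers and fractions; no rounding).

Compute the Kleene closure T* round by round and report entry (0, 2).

D(0):
  [∞, -∞, 70]
  [-∞, ∞, 79]
  [84, 3, ∞]
D(1):
  [∞, -∞, 70]
  [-∞, ∞, 79]
  [84, 3, ∞]
D(2):
  [∞, -∞, 70]
  [-∞, ∞, 79]
  [84, 3, ∞]
D(3):
  [∞, 3, 70]
  [79, ∞, 79]
  [84, 3, ∞]
Answer: T*[0][2] = 70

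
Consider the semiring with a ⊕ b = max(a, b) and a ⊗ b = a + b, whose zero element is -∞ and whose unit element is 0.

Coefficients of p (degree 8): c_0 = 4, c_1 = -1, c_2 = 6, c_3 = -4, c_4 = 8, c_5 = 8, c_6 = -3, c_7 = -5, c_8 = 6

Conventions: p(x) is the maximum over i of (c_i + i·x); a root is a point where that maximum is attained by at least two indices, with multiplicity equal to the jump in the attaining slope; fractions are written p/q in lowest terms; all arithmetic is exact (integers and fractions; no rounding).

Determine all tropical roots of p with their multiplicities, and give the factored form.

hull edge (i=0, c=4) to (i=4, c=8): slope 1, span 4
hull edge (i=4, c=8) to (i=5, c=8): slope 0, span 1
hull edge (i=5, c=8) to (i=8, c=6): slope -2/3, span 3
Factored form: p(x) = 6 ⊗ (x ⊕ (-1)) ⊗ (x ⊕ (-1)) ⊗ (x ⊕ (-1)) ⊗ (x ⊕ (-1)) ⊗ (x ⊕ 0) ⊗ (x ⊕ 2/3) ⊗ (x ⊕ 2/3) ⊗ (x ⊕ 2/3)
Answer: roots = -1 (mult 4), 0 (mult 1), 2/3 (mult 3)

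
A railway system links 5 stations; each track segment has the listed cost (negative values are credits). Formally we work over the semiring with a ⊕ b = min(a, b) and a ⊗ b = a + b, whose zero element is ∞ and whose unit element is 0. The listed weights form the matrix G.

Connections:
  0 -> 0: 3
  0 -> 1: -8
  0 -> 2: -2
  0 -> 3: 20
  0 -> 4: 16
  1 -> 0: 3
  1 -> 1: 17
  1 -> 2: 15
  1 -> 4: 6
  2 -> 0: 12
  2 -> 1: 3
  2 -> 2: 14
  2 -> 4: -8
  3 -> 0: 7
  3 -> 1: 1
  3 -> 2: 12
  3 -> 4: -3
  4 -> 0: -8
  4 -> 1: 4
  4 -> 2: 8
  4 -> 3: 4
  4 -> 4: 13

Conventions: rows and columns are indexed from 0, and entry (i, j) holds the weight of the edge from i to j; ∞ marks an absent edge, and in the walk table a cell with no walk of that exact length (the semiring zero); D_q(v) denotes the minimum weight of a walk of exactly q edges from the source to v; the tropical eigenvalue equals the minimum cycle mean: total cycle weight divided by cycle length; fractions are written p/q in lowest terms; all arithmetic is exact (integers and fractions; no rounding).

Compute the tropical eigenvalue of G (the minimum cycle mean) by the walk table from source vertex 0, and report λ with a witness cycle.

q=0: [0, ∞, ∞, ∞, ∞]
q=1: [3, -8, -2, 20, 16]
q=2: [-5, -5, 1, 20, -10]
q=3: [-18, -13, -7, -6, -7]
q=4: [-15, -26, -20, -3, -15]
q=5: [-23, -23, -17, -11, -28]
Optimal cycle mean attained by: cycle 0->2->4->0, total (-2) + (-8) + (-8), length 3.
Answer: λ = -6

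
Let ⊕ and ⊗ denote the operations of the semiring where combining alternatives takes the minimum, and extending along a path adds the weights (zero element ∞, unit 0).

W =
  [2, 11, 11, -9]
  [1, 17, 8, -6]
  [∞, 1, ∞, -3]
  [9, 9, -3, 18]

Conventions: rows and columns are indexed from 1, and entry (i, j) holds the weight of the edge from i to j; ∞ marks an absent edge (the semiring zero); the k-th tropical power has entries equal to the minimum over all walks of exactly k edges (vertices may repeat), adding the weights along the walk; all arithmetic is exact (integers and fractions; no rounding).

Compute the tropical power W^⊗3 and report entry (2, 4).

W^⊗2:
  [0, 0, -12, -7]
  [3, 3, -9, -8]
  [2, 6, -6, -5]
  [10, -2, 15, -6]
W^⊗3:
  [1, -11, -10, -15]
  [1, -8, -11, -12]
  [4, -5, -8, -9]
  [-1, 3, -9, -8]
Key observation: the optimum is the walk 2->4->3->4, with weight (-6) + (-3) + (-3) = -12.
Optimal value attained by: walk 2->4->3->4.
Answer: (W^⊗3)[2][4] = -12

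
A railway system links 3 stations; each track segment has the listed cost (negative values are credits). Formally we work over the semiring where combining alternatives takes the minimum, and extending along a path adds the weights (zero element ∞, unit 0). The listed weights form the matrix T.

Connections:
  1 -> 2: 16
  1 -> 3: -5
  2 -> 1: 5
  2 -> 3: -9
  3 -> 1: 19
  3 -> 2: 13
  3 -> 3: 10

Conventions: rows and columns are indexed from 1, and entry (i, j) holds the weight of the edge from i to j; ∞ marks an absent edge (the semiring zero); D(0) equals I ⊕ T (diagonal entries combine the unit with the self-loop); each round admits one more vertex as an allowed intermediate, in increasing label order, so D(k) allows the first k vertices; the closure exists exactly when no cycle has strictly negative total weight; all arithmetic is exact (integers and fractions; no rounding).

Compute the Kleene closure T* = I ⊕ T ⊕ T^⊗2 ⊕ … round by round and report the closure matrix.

D(0):
  [0, 16, -5]
  [5, 0, -9]
  [19, 13, 0]
D(1):
  [0, 16, -5]
  [5, 0, -9]
  [19, 13, 0]
D(2):
  [0, 16, -5]
  [5, 0, -9]
  [18, 13, 0]
D(3):
  [0, 8, -5]
  [5, 0, -9]
  [18, 13, 0]
Answer: T* = [[0, 8, -5], [5, 0, -9], [18, 13, 0]]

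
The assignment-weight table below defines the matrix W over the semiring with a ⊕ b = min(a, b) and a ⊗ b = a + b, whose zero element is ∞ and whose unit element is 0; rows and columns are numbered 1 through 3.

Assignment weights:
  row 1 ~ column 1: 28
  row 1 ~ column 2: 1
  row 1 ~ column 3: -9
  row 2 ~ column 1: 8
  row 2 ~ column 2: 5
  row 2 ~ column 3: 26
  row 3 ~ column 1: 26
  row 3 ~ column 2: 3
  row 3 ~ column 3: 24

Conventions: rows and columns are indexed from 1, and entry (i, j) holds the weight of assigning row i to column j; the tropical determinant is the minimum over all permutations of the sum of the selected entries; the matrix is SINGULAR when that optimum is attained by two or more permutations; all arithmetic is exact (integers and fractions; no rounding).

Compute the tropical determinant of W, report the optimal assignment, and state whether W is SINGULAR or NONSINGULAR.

σ = (1, 2, 3): 28 + 5 + 24 = 57
σ = (1, 3, 2): 28 + 26 + 3 = 57
σ = (2, 1, 3): 1 + 8 + 24 = 33
σ = (2, 3, 1): 1 + 26 + 26 = 53
σ = (3, 1, 2): (-9) + 8 + 3 = 2
σ = (3, 2, 1): (-9) + 5 + 26 = 22
Optimal value attained by: σ = (3, 1, 2).
Answer: det⊕(W) = 2; verdict: NONSINGULAR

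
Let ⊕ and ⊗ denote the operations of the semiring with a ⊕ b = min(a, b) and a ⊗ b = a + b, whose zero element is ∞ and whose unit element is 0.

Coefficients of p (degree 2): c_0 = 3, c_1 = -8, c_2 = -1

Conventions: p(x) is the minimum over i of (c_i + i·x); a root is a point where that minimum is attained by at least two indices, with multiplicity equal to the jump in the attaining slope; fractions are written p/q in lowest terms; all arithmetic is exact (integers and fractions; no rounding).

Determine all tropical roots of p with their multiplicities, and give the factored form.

hull edge (i=0, c=3) to (i=1, c=-8): slope -11, span 1
hull edge (i=1, c=-8) to (i=2, c=-1): slope 7, span 1
Factored form: p(x) = -1 ⊗ (x ⊕ (-7)) ⊗ (x ⊕ 11)
Answer: roots = -7 (mult 1), 11 (mult 1)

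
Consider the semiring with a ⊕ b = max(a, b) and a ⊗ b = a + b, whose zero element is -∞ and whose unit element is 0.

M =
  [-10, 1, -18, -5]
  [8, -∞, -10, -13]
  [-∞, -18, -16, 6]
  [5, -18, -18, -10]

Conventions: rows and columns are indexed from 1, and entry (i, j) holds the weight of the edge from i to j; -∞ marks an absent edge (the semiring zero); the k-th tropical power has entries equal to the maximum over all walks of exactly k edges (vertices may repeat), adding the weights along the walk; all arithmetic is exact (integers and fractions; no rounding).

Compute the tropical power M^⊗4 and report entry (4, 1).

M^⊗2:
  [9, -9, -9, -12]
  [-2, 9, -10, 3]
  [11, -12, -12, -4]
  [-5, 6, -13, 0]
M^⊗3:
  [-1, 10, -9, 4]
  [17, -1, -1, -4]
  [1, 12, -7, 6]
  [14, -4, -4, -7]
M^⊗4:
  [18, 0, 0, -3]
  [7, 18, -1, 12]
  [20, 2, 2, -1]
  [4, 15, -4, 9]
Key observation: the optimum is the walk 4->1->1->2->1, with weight 5 + (-10) + 1 + 8 = 4.
Optimal value attained by: walk 4->1->1->2->1.
Answer: (M^⊗4)[4][1] = 4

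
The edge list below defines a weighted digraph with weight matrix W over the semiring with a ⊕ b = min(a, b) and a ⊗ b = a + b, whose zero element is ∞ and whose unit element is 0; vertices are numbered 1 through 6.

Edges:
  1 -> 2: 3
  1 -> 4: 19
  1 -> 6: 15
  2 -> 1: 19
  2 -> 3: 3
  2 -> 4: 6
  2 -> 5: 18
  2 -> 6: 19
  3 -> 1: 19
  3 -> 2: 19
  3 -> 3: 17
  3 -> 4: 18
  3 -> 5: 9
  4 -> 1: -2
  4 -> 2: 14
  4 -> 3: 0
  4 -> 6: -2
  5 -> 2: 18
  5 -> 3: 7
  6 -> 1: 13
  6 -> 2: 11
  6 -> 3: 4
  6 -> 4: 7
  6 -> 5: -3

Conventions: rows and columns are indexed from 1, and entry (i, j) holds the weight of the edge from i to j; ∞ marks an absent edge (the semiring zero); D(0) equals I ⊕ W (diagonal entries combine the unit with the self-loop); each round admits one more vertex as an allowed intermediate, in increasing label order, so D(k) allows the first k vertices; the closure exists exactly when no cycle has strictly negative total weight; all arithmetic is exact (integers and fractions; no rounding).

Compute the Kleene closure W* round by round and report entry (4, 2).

D(0):
  [0, 3, ∞, 19, ∞, 15]
  [19, 0, 3, 6, 18, 19]
  [19, 19, 0, 18, 9, ∞]
  [-2, 14, 0, 0, ∞, -2]
  [∞, 18, 7, ∞, 0, ∞]
  [13, 11, 4, 7, -3, 0]
D(1):
  [0, 3, ∞, 19, ∞, 15]
  [19, 0, 3, 6, 18, 19]
  [19, 19, 0, 18, 9, 34]
  [-2, 1, 0, 0, ∞, -2]
  [∞, 18, 7, ∞, 0, ∞]
  [13, 11, 4, 7, -3, 0]
D(2):
  [0, 3, 6, 9, 21, 15]
  [19, 0, 3, 6, 18, 19]
  [19, 19, 0, 18, 9, 34]
  [-2, 1, 0, 0, 19, -2]
  [37, 18, 7, 24, 0, 37]
  [13, 11, 4, 7, -3, 0]
D(3):
  [0, 3, 6, 9, 15, 15]
  [19, 0, 3, 6, 12, 19]
  [19, 19, 0, 18, 9, 34]
  [-2, 1, 0, 0, 9, -2]
  [26, 18, 7, 24, 0, 37]
  [13, 11, 4, 7, -3, 0]
D(4):
  [0, 3, 6, 9, 15, 7]
  [4, 0, 3, 6, 12, 4]
  [16, 19, 0, 18, 9, 16]
  [-2, 1, 0, 0, 9, -2]
  [22, 18, 7, 24, 0, 22]
  [5, 8, 4, 7, -3, 0]
D(5):
  [0, 3, 6, 9, 15, 7]
  [4, 0, 3, 6, 12, 4]
  [16, 19, 0, 18, 9, 16]
  [-2, 1, 0, 0, 9, -2]
  [22, 18, 7, 24, 0, 22]
  [5, 8, 4, 7, -3, 0]
D(6):
  [0, 3, 6, 9, 4, 7]
  [4, 0, 3, 6, 1, 4]
  [16, 19, 0, 18, 9, 16]
  [-2, 1, 0, 0, -5, -2]
  [22, 18, 7, 24, 0, 22]
  [5, 8, 4, 7, -3, 0]
Answer: W*[4][2] = 1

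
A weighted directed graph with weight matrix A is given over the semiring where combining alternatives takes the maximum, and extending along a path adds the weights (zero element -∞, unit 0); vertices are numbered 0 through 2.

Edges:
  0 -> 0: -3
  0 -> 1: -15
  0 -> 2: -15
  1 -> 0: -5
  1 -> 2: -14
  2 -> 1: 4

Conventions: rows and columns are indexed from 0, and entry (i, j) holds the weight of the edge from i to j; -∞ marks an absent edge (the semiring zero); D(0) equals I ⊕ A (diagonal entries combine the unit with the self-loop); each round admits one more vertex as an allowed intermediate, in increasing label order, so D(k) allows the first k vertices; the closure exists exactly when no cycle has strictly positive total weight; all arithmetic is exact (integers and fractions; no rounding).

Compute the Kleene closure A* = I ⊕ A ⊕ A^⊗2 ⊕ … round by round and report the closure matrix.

D(0):
  [0, -15, -15]
  [-5, 0, -14]
  [-∞, 4, 0]
D(1):
  [0, -15, -15]
  [-5, 0, -14]
  [-∞, 4, 0]
D(2):
  [0, -15, -15]
  [-5, 0, -14]
  [-1, 4, 0]
D(3):
  [0, -11, -15]
  [-5, 0, -14]
  [-1, 4, 0]
Answer: A* = [[0, -11, -15], [-5, 0, -14], [-1, 4, 0]]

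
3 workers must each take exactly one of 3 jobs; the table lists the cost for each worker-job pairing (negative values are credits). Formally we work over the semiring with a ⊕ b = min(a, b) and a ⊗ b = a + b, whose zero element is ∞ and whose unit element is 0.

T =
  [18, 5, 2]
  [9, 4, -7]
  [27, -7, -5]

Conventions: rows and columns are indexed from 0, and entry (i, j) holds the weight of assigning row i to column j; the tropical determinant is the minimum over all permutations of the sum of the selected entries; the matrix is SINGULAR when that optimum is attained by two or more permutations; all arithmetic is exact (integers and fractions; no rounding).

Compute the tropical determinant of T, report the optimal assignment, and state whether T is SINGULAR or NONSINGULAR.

σ = (0, 1, 2): 18 + 4 + (-5) = 17
σ = (0, 2, 1): 18 + (-7) + (-7) = 4
σ = (1, 0, 2): 5 + 9 + (-5) = 9
σ = (1, 2, 0): 5 + (-7) + 27 = 25
σ = (2, 0, 1): 2 + 9 + (-7) = 4
σ = (2, 1, 0): 2 + 4 + 27 = 33
Optimal value attained by: σ = (0, 2, 1).
Answer: det⊕(T) = 4; verdict: SINGULAR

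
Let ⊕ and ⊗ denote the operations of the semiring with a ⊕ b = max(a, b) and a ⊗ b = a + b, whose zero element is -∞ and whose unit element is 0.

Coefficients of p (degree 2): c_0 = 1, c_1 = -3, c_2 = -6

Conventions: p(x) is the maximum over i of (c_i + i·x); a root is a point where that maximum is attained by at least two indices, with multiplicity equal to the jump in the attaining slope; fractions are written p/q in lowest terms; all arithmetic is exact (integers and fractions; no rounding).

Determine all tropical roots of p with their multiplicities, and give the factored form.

hull edge (i=0, c=1) to (i=2, c=-6): slope -7/2, span 2
Factored form: p(x) = -6 ⊗ (x ⊕ 7/2) ⊗ (x ⊕ 7/2)
Answer: roots = 7/2 (mult 2)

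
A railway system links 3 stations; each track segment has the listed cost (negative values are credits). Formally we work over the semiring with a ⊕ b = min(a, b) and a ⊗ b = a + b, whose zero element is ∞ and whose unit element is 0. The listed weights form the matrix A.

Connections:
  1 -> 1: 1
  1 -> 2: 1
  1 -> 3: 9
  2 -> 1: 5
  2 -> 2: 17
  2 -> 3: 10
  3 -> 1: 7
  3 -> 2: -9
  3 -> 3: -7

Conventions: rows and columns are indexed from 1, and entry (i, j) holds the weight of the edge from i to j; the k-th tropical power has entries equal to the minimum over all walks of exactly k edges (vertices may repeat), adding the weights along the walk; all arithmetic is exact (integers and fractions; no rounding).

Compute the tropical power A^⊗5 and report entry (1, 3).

A^⊗2:
  [2, 0, 2]
  [6, 1, 3]
  [-4, -16, -14]
A^⊗3:
  [3, -7, -5]
  [6, -6, -4]
  [-11, -23, -21]
A^⊗4:
  [-2, -14, -12]
  [-1, -13, -11]
  [-18, -30, -28]
A^⊗5:
  [-9, -21, -19]
  [-8, -20, -18]
  [-25, -37, -35]
Key observation: the optimum is the walk 1->3->3->3->3->3, with weight 9 + (-7) + (-7) + (-7) + (-7) = -19.
Optimal value attained by: walk 1->3->3->3->3->3.
Answer: (A^⊗5)[1][3] = -19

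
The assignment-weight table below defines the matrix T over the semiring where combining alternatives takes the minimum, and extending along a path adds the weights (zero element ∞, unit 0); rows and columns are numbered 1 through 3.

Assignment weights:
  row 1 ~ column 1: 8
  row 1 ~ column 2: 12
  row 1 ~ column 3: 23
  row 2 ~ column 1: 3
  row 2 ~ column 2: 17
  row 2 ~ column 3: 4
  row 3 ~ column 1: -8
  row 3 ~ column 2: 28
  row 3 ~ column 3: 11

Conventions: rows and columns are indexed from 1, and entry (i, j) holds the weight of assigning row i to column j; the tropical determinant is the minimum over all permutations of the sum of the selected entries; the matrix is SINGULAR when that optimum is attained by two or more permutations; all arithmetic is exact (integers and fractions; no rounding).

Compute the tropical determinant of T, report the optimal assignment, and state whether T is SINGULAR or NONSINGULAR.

σ = (1, 2, 3): 8 + 17 + 11 = 36
σ = (1, 3, 2): 8 + 4 + 28 = 40
σ = (2, 1, 3): 12 + 3 + 11 = 26
σ = (2, 3, 1): 12 + 4 + (-8) = 8
σ = (3, 1, 2): 23 + 3 + 28 = 54
σ = (3, 2, 1): 23 + 17 + (-8) = 32
Optimal value attained by: σ = (2, 3, 1).
Answer: det⊕(T) = 8; verdict: NONSINGULAR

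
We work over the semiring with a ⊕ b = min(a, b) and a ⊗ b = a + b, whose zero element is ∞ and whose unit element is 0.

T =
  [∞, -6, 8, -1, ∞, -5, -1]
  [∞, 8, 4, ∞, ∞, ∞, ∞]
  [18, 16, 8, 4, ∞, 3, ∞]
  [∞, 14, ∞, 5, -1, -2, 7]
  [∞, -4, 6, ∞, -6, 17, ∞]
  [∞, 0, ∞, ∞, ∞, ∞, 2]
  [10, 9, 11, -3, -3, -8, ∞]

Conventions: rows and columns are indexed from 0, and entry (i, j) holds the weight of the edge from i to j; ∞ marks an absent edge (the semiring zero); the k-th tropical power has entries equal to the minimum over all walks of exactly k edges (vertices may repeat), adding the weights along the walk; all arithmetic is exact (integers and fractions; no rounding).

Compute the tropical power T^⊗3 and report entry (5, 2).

T^⊗2:
  [9, -5, -2, -4, -4, -9, -3]
  [22, 16, 12, 8, ∞, 7, ∞]
  [26, 3, 16, 9, 3, 2, 5]
  [17, -5, 5, 4, -7, -1, 0]
  [24, -10, 0, 10, -12, 9, 19]
  [12, 8, 4, -1, -1, -6, ∞]
  [29, -8, 3, 2, -9, -5, -6]
T^⊗3:
  [7, -9, -1, -6, -10, -11, -7]
  [30, 7, 20, 13, 7, 6, 9]
  [15, -1, 7, 2, -3, -3, 4]
  [10, -11, -1, -3, -13, -8, 1]
  [18, -16, -6, 4, -18, 3, 11]
  [22, -6, 5, 4, -7, -3, -4]
  [4, -13, -4, -9, -15, -14, -3]
Key observation: the optimum is the walk 5->6->4->2, with weight 2 + (-3) + 6 = 5.
Optimal value attained by: walk 5->6->4->2.
Answer: (T^⊗3)[5][2] = 5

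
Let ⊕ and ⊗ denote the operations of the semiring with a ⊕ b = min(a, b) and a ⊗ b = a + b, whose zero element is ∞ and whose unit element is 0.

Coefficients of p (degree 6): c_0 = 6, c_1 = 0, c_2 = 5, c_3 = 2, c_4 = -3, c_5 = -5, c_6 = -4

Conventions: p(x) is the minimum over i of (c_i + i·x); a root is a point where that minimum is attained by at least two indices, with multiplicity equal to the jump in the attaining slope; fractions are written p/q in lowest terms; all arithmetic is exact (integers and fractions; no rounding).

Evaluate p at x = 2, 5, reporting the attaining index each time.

p(2) = min(6+0·2=6, 0+1·2=2, 5+2·2=9, 2+3·2=8, -3+4·2=5, -5+5·2=5, -4+6·2=8) = 2 (attained by i=1)
p(5) = min(6+0·5=6, 0+1·5=5, 5+2·5=15, 2+3·5=17, -3+4·5=17, -5+5·5=20, -4+6·5=26) = 5 (attained by i=1)
Answer: p(2) = 2; p(5) = 5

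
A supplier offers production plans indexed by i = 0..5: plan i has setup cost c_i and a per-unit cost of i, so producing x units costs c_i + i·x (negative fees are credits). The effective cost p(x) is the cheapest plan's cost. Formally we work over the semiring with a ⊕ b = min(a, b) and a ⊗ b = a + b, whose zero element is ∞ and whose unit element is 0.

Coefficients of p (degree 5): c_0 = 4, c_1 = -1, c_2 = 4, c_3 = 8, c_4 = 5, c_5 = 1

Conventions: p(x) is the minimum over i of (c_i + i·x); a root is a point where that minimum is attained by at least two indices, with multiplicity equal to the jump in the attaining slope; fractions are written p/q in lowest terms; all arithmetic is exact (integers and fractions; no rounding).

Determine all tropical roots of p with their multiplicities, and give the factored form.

hull edge (i=0, c=4) to (i=1, c=-1): slope -5, span 1
hull edge (i=1, c=-1) to (i=5, c=1): slope 1/2, span 4
Factored form: p(x) = 1 ⊗ (x ⊕ (-1/2)) ⊗ (x ⊕ (-1/2)) ⊗ (x ⊕ (-1/2)) ⊗ (x ⊕ (-1/2)) ⊗ (x ⊕ 5)
Answer: roots = -1/2 (mult 4), 5 (mult 1)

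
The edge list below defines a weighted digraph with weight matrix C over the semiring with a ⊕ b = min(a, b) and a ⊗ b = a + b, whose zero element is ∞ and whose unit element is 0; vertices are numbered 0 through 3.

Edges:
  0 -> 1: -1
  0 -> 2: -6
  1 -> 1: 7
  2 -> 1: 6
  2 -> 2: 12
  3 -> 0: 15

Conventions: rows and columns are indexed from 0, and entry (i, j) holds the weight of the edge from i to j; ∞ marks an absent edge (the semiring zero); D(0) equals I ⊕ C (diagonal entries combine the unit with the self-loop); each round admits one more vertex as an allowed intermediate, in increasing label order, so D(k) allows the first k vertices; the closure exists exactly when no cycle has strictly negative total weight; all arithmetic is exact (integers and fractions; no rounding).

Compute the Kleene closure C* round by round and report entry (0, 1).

D(0):
  [0, -1, -6, ∞]
  [∞, 0, ∞, ∞]
  [∞, 6, 0, ∞]
  [15, ∞, ∞, 0]
D(1):
  [0, -1, -6, ∞]
  [∞, 0, ∞, ∞]
  [∞, 6, 0, ∞]
  [15, 14, 9, 0]
D(2):
  [0, -1, -6, ∞]
  [∞, 0, ∞, ∞]
  [∞, 6, 0, ∞]
  [15, 14, 9, 0]
D(3):
  [0, -1, -6, ∞]
  [∞, 0, ∞, ∞]
  [∞, 6, 0, ∞]
  [15, 14, 9, 0]
D(4):
  [0, -1, -6, ∞]
  [∞, 0, ∞, ∞]
  [∞, 6, 0, ∞]
  [15, 14, 9, 0]
Answer: C*[0][1] = -1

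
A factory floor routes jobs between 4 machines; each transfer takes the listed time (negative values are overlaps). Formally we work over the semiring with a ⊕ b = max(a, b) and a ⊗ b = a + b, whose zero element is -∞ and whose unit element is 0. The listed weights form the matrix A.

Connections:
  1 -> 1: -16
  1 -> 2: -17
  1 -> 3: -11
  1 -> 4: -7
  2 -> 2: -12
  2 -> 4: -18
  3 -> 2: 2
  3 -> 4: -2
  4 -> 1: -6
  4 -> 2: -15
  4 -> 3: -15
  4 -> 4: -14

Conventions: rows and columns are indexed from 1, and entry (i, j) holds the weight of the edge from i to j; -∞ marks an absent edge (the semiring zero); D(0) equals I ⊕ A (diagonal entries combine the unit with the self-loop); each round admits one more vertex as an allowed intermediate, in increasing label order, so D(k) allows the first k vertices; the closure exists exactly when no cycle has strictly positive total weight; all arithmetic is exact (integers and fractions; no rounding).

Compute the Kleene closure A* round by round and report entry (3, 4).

D(0):
  [0, -17, -11, -7]
  [-∞, 0, -∞, -18]
  [-∞, 2, 0, -2]
  [-6, -15, -15, 0]
D(1):
  [0, -17, -11, -7]
  [-∞, 0, -∞, -18]
  [-∞, 2, 0, -2]
  [-6, -15, -15, 0]
D(2):
  [0, -17, -11, -7]
  [-∞, 0, -∞, -18]
  [-∞, 2, 0, -2]
  [-6, -15, -15, 0]
D(3):
  [0, -9, -11, -7]
  [-∞, 0, -∞, -18]
  [-∞, 2, 0, -2]
  [-6, -13, -15, 0]
D(4):
  [0, -9, -11, -7]
  [-24, 0, -33, -18]
  [-8, 2, 0, -2]
  [-6, -13, -15, 0]
Answer: A*[3][4] = -2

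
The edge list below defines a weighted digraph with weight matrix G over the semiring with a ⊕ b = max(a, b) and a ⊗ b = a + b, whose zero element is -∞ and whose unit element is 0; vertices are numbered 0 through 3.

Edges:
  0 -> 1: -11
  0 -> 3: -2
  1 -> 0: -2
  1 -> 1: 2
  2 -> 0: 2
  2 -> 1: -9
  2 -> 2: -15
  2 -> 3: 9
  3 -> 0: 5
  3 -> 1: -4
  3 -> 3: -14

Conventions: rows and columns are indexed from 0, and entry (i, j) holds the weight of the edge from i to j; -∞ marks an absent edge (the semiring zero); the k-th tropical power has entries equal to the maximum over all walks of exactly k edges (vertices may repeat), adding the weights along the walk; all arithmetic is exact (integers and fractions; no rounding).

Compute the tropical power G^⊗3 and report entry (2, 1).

G^⊗2:
  [3, -6, -∞, -16]
  [0, 4, -∞, -4]
  [14, 5, -30, 0]
  [-6, -2, -∞, 3]
G^⊗3:
  [-8, -4, -∞, 1]
  [2, 6, -∞, -2]
  [5, 7, -45, 12]
  [8, 0, -∞, -8]
Key observation: the optimum is the walk 2->3->1->1, with weight 9 + (-4) + 2 = 7.
Optimal value attained by: walk 2->3->1->1.
Answer: (G^⊗3)[2][1] = 7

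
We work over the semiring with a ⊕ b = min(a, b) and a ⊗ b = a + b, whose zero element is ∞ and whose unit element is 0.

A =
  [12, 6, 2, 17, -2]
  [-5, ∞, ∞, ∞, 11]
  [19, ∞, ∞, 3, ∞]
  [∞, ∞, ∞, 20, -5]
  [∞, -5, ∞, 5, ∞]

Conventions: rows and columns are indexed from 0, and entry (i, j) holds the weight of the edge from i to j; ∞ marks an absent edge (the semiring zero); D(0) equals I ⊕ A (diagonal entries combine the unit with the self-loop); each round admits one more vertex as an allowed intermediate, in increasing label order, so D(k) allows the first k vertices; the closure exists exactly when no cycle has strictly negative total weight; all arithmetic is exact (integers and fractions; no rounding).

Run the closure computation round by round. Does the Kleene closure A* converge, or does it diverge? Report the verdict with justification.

D(0):
  [0, 6, 2, 17, -2]
  [-5, 0, ∞, ∞, 11]
  [19, ∞, 0, 3, ∞]
  [∞, ∞, ∞, 0, -5]
  [∞, -5, ∞, 5, 0]
D(1):
  [0, 6, 2, 17, -2]
  [-5, 0, -3, 12, -7]
  [19, 25, 0, 3, 17]
  [∞, ∞, ∞, 0, -5]
  [∞, -5, ∞, 5, 0]
Detection: at round 2, diagonal entry (4, 4) turns strictly negative.
Key observation: the cycle 4->1->0->4 has total weight (-5) + (-5) + (-2), which is strictly negative.
Answer: DIVERGES — negative cycle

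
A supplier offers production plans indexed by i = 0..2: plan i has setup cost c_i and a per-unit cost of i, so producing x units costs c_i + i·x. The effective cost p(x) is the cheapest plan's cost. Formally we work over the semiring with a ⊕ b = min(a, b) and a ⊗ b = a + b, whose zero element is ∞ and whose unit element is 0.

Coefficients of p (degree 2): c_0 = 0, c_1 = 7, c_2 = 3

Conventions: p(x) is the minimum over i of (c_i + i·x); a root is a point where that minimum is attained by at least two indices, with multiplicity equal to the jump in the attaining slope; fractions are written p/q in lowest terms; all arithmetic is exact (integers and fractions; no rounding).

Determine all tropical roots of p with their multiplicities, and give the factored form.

hull edge (i=0, c=0) to (i=2, c=3): slope 3/2, span 2
Factored form: p(x) = 3 ⊗ (x ⊕ (-3/2)) ⊗ (x ⊕ (-3/2))
Answer: roots = -3/2 (mult 2)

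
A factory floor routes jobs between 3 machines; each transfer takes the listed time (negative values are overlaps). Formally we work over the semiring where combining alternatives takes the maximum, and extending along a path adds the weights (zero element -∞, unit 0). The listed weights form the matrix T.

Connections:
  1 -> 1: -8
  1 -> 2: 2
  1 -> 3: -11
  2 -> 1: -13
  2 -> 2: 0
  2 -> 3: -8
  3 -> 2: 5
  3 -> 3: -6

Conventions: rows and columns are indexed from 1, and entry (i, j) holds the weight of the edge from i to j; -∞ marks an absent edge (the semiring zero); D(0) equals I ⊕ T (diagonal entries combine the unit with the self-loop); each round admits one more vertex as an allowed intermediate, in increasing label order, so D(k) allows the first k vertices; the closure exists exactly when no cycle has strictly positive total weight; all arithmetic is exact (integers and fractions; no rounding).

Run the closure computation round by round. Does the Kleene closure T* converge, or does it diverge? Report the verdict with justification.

D(0):
  [0, 2, -11]
  [-13, 0, -8]
  [-∞, 5, 0]
D(1):
  [0, 2, -11]
  [-13, 0, -8]
  [-∞, 5, 0]
D(2):
  [0, 2, -6]
  [-13, 0, -8]
  [-8, 5, 0]
D(3):
  [0, 2, -6]
  [-13, 0, -8]
  [-8, 5, 0]
Key observation: every diagonal entry stays at the unit through all rounds, so no improving cycle exists.
Answer: CONVERGES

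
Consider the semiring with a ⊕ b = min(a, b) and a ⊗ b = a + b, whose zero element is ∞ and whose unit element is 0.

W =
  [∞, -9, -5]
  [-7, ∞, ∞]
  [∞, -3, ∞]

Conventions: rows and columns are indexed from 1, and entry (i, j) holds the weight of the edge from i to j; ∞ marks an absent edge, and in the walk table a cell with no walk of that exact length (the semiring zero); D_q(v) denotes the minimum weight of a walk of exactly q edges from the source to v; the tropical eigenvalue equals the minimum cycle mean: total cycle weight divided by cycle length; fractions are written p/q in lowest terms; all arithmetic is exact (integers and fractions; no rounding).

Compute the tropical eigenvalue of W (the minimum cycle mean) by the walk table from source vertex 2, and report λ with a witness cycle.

q=0: [∞, 0, ∞]
q=1: [-7, ∞, ∞]
q=2: [∞, -16, -12]
q=3: [-23, -15, ∞]
Optimal cycle mean attained by: cycle 1->2->1, total (-9) + (-7), length 2.
Answer: λ = -8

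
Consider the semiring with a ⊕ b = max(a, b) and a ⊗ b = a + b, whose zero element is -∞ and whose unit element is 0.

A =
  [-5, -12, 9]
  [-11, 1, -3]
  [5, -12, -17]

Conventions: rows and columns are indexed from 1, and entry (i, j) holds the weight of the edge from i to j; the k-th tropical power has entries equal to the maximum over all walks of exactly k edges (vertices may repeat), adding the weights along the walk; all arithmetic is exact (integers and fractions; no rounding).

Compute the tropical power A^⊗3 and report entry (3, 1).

A^⊗2:
  [14, -3, 4]
  [2, 2, -2]
  [0, -7, 14]
A^⊗3:
  [9, 2, 23]
  [3, 3, 11]
  [19, 2, 9]
Key observation: the optimum is the walk 3->1->3->1, with weight 5 + 9 + 5 = 19.
Optimal value attained by: walk 3->1->3->1.
Answer: (A^⊗3)[3][1] = 19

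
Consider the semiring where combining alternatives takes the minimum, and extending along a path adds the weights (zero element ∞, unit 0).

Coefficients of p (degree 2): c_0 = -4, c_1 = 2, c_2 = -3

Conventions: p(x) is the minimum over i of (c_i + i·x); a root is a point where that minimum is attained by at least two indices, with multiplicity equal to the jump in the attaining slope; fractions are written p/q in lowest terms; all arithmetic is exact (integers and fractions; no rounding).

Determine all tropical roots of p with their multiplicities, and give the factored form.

hull edge (i=0, c=-4) to (i=2, c=-3): slope 1/2, span 2
Factored form: p(x) = -3 ⊗ (x ⊕ (-1/2)) ⊗ (x ⊕ (-1/2))
Answer: roots = -1/2 (mult 2)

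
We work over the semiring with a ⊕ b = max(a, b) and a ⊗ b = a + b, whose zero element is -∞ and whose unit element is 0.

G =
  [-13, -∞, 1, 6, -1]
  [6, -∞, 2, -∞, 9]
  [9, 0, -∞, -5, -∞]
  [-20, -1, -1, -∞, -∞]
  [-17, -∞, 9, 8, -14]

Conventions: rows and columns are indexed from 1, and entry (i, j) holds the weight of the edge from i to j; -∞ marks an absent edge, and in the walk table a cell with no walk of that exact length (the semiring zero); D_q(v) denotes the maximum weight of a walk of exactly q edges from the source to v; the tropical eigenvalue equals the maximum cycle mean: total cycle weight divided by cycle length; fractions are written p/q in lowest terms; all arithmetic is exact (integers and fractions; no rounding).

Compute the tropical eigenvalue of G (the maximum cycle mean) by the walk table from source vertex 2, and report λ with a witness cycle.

q=0: [-∞, 0, -∞, -∞, -∞]
q=1: [6, -∞, 2, -∞, 9]
q=2: [11, 2, 18, 17, 5]
q=3: [27, 18, 16, 17, 11]
q=4: [25, 16, 28, 33, 27]
q=5: [37, 32, 36, 35, 25]
Optimal cycle mean attained by: cycle 1->4->2->5->3->1, total 6 + (-1) + 9 + 9 + 9, length 5.
Answer: λ = 32/5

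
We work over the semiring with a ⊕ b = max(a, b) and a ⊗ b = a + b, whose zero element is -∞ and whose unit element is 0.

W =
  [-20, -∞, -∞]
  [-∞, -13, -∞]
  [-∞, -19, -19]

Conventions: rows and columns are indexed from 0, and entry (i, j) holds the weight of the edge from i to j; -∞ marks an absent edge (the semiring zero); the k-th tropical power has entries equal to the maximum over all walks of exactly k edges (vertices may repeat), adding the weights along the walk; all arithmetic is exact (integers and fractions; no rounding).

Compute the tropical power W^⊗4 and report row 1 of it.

W^⊗2:
  [-40, -∞, -∞]
  [-∞, -26, -∞]
  [-∞, -32, -38]
W^⊗3:
  [-60, -∞, -∞]
  [-∞, -39, -∞]
  [-∞, -45, -57]
W^⊗4:
  [-80, -∞, -∞]
  [-∞, -52, -∞]
  [-∞, -58, -76]
Answer: row 1 of W^⊗4 = [-∞, -52, -∞]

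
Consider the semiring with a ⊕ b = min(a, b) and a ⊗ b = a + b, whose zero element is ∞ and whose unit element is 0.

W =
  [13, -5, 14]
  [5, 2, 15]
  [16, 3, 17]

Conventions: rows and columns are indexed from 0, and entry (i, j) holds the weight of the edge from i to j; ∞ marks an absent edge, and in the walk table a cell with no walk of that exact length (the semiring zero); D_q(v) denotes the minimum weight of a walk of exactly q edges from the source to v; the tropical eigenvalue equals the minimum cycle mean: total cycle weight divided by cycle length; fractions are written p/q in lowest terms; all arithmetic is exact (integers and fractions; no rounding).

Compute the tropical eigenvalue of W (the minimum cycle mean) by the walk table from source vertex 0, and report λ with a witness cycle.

q=0: [0, ∞, ∞]
q=1: [13, -5, 14]
q=2: [0, -3, 10]
q=3: [2, -5, 12]
Optimal cycle mean attained by: cycle 0->1->0, total (-5) + 5, length 2.
Answer: λ = 0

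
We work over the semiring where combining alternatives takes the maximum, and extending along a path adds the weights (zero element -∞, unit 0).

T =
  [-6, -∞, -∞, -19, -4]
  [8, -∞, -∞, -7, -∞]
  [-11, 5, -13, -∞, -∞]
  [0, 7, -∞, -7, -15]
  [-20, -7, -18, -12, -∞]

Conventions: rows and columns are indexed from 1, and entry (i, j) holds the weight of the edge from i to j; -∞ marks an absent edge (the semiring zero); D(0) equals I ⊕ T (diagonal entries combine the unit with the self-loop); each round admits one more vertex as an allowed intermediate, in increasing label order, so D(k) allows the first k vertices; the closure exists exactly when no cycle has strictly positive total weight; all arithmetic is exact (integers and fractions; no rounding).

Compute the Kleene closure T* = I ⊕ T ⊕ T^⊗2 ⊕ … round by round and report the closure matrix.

D(0):
  [0, -∞, -∞, -19, -4]
  [8, 0, -∞, -7, -∞]
  [-11, 5, 0, -∞, -∞]
  [0, 7, -∞, 0, -15]
  [-20, -7, -18, -12, 0]
D(1):
  [0, -∞, -∞, -19, -4]
  [8, 0, -∞, -7, 4]
  [-11, 5, 0, -30, -15]
  [0, 7, -∞, 0, -4]
  [-20, -7, -18, -12, 0]
D(2):
  [0, -∞, -∞, -19, -4]
  [8, 0, -∞, -7, 4]
  [13, 5, 0, -2, 9]
  [15, 7, -∞, 0, 11]
  [1, -7, -18, -12, 0]
D(3):
  [0, -∞, -∞, -19, -4]
  [8, 0, -∞, -7, 4]
  [13, 5, 0, -2, 9]
  [15, 7, -∞, 0, 11]
  [1, -7, -18, -12, 0]
D(4):
  [0, -12, -∞, -19, -4]
  [8, 0, -∞, -7, 4]
  [13, 5, 0, -2, 9]
  [15, 7, -∞, 0, 11]
  [3, -5, -18, -12, 0]
D(5):
  [0, -9, -22, -16, -4]
  [8, 0, -14, -7, 4]
  [13, 5, 0, -2, 9]
  [15, 7, -7, 0, 11]
  [3, -5, -18, -12, 0]
Answer: T* = [[0, -9, -22, -16, -4], [8, 0, -14, -7, 4], [13, 5, 0, -2, 9], [15, 7, -7, 0, 11], [3, -5, -18, -12, 0]]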